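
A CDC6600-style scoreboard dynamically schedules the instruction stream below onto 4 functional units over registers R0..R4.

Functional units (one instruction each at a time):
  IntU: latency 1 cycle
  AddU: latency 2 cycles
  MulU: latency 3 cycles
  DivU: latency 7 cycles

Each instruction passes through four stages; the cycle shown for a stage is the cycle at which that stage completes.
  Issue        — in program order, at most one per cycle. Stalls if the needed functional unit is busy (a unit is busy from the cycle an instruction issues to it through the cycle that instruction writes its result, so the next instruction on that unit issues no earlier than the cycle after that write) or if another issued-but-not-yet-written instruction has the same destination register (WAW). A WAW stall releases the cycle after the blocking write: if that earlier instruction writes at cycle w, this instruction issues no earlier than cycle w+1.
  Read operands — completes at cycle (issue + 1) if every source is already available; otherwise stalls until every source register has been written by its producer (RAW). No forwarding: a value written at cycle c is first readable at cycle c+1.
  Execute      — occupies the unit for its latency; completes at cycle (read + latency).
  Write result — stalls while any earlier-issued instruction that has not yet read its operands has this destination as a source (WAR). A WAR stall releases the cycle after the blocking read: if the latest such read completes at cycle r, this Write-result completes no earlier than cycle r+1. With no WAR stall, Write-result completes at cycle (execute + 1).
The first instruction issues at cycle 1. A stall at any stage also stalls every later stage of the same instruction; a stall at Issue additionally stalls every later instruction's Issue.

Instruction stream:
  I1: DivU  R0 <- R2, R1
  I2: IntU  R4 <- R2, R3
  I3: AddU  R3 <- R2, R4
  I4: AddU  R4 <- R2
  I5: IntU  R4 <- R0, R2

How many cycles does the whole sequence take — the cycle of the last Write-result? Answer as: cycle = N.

I1 -> (1, 2, 9, 10)
I2 -> (2, 3, 4, 5)
I3 -> (3, 6, 8, 9)  // RAW R4: wait I2 write@5
I4 -> (10, 11, 13, 14)  // struct: AddU busy until I3 writes@9
I5 -> (15, 16, 17, 18)  // WAW R4: wait I4 write@14

cycle = 18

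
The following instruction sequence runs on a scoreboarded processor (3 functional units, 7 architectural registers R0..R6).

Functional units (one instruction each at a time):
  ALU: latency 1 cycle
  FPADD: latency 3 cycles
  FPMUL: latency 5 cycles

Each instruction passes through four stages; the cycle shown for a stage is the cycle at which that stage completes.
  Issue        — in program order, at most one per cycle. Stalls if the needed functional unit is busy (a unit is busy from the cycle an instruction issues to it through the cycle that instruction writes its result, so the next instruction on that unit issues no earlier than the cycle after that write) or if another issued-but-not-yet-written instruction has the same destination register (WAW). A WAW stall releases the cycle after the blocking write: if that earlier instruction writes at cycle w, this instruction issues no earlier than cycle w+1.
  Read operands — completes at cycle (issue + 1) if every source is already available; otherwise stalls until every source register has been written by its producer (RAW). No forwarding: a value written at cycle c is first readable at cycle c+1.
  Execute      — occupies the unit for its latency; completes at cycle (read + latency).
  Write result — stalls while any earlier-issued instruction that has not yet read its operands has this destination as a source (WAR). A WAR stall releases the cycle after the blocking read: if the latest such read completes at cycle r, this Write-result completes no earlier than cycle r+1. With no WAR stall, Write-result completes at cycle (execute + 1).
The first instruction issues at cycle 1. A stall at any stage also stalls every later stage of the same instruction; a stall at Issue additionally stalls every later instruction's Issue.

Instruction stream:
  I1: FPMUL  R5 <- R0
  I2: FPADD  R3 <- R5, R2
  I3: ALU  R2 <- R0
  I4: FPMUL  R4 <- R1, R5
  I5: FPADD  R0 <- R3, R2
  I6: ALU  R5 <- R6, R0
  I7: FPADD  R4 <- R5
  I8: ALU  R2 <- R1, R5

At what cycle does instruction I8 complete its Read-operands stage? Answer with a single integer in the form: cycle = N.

cycle = 24

cycle 1: I1 dispatched to FPMUL
cycle 2: I1 operands ready | I2 dispatched to FPADD
cycle 3: I3 dispatched to ALU
cycle 4: I3 operands ready
cycle 5: I3 complete
cycle 7: I1 complete
cycle 8: R5←I1
cycle 9: I2 operands ready | I4 dispatched to FPMUL
cycle 10: R2←I3 | I4 operands ready
cycle 12: I2 complete
cycle 13: R3←I2
cycle 14: I5 dispatched to FPADD
cycle 15: I4 complete | I5 operands ready | I6 dispatched to ALU
cycle 16: R4←I4
cycle 18: I5 complete
cycle 19: R0←I5
cycle 20: I6 operands ready | I7 dispatched to FPADD
cycle 21: I6 complete
cycle 22: R5←I6
cycle 23: I7 operands ready | I8 dispatched to ALU
cycle 24: I8 operands ready
cycle 25: I8 complete
cycle 26: I7 complete | R2←I8
cycle 27: R4←I7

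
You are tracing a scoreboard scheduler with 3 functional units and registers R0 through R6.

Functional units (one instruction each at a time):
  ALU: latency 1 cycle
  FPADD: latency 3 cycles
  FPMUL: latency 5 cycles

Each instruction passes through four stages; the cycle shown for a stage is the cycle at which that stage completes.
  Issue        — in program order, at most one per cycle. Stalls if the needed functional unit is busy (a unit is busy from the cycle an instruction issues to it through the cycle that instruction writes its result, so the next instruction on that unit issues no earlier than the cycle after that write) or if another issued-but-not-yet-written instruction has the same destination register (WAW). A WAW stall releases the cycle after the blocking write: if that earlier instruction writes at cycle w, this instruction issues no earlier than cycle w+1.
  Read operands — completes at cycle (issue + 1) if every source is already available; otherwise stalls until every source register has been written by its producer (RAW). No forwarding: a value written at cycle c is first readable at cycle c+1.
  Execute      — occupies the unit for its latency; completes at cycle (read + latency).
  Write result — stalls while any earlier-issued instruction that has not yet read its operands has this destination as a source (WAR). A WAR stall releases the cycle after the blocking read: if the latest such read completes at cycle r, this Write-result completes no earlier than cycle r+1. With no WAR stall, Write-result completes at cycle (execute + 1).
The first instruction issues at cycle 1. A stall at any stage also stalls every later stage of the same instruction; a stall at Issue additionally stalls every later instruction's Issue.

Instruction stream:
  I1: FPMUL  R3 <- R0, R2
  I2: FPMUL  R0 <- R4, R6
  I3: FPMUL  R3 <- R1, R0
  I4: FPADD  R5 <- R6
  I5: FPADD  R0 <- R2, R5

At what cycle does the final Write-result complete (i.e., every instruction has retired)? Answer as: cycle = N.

cycle = 29

I1  is:1  ro:2  ex:7  wr:8
I2  is:9  ro:10  ex:15  wr:16  — struct: FPMUL busy until I1 writes@8
I3  is:17  ro:18  ex:23  wr:24  — struct: FPMUL busy until I2 writes@16
I4  is:18  ro:19  ex:22  wr:23
I5  is:24  ro:25  ex:28  wr:29  — struct: FPADD busy until I4 writes@23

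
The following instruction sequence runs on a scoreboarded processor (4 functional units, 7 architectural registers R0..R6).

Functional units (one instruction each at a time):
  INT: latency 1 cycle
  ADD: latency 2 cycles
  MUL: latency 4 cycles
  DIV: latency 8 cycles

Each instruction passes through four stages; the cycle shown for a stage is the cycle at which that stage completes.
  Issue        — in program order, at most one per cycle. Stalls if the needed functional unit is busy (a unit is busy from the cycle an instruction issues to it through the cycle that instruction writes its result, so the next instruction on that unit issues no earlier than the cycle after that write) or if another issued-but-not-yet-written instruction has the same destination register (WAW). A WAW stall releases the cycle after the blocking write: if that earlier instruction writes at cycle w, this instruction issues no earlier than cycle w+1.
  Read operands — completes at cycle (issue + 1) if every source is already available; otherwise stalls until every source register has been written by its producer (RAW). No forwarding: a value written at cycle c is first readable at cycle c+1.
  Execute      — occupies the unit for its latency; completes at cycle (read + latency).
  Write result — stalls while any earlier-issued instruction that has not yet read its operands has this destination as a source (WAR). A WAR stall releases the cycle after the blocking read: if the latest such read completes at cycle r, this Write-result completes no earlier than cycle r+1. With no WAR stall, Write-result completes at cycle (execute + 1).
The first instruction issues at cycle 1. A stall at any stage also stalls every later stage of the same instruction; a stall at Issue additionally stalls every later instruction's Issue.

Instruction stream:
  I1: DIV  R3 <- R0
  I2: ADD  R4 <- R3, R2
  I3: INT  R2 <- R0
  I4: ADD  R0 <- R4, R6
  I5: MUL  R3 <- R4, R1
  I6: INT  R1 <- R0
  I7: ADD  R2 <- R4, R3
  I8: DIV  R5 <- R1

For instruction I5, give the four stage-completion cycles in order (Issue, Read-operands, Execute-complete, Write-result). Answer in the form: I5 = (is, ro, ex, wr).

I5 = (17, 18, 22, 23)

t=1  I1→DIV
t=2  I1 RO · I2→ADD
t=3  I3→INT
t=4  I3 RO
t=5  I3 EX
t=10  I1 EX
t=11  I1 WR R3
t=12  I2 RO
t=13  I3 WR R2
t=14  I2 EX
t=15  I2 WR R4
t=16  I4→ADD
t=17  I4 RO · I5→MUL
t=18  I5 RO · I6→INT
t=19  I4 EX
t=20  I4 WR R0
t=21  I6 RO · I7→ADD
t=22  I5 EX · I6 EX · I8→DIV
t=23  I5 WR R3 · I6 WR R1
t=24  I7 RO · I8 RO
t=26  I7 EX
t=27  I7 WR R2
t=32  I8 EX
t=33  I8 WR R5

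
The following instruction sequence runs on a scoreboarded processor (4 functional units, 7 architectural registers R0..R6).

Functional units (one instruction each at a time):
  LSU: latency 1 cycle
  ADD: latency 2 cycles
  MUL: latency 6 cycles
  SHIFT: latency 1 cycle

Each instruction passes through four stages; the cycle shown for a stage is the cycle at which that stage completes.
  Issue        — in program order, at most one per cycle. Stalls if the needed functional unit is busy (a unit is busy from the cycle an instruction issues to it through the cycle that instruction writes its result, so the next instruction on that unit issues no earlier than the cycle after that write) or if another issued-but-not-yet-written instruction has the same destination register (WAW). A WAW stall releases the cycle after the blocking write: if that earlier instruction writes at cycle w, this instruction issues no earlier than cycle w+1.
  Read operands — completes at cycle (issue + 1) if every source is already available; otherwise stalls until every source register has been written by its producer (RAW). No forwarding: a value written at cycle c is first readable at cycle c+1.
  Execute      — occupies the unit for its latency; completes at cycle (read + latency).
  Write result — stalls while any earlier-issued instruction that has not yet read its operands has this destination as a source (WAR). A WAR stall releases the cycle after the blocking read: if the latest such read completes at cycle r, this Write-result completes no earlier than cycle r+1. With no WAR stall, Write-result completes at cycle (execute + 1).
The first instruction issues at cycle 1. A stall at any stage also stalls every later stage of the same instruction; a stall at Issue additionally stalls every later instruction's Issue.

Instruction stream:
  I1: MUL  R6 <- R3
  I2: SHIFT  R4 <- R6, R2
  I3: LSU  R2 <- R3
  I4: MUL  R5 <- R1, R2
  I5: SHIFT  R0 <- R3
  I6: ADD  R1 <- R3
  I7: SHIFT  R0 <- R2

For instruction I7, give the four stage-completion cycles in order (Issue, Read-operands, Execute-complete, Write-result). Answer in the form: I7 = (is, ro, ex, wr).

1) issue 1, read 2, done 8, write 9
2) issue 2, read 10, done 11, write 12  <RAW R6: wait I1 write@9>
3) issue 3, read 4, done 5, write 11  <WAR R2: wait I2 read@10>
4) issue 10, read 12, done 18, write 19  <struct: MUL busy until I1 writes@9 / RAW R2: wait I3 write@11>
5) issue 13, read 14, done 15, write 16  <struct: SHIFT busy until I2 writes@12>
6) issue 14, read 15, done 17, write 18
7) issue 17, read 18, done 19, write 20  <struct: SHIFT busy until I5 writes@16>

I7 = (17, 18, 19, 20)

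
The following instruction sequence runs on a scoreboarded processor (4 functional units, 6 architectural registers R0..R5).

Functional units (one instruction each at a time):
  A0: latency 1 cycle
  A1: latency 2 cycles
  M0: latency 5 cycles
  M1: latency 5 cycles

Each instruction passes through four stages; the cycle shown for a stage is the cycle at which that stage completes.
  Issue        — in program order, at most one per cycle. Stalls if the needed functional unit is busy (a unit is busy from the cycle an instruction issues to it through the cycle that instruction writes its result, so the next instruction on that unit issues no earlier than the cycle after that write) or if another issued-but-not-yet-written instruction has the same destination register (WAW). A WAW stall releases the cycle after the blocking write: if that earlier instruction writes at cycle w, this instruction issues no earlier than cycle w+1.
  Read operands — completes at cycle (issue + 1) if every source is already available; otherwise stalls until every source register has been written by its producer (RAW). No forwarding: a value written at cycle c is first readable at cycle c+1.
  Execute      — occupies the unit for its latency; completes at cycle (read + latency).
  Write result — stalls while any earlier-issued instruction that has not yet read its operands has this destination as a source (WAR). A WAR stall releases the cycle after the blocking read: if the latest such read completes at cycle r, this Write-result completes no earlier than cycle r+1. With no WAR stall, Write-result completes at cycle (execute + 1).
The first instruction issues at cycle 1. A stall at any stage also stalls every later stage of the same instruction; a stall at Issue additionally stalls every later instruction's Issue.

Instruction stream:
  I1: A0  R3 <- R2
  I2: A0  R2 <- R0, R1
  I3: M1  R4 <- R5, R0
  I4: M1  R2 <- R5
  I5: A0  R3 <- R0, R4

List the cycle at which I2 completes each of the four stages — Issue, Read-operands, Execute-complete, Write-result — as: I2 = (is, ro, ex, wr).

I2 = (5, 6, 7, 8)

cycle 1: I1 dispatched to A0
cycle 2: I1 operands ready
cycle 3: I1 complete
cycle 4: R3←I1
cycle 5: I2 dispatched to A0
cycle 6: I2 operands ready | I3 dispatched to M1
cycle 7: I2 complete | I3 operands ready
cycle 8: R2←I2
cycle 12: I3 complete
cycle 13: R4←I3
cycle 14: I4 dispatched to M1
cycle 15: I4 operands ready | I5 dispatched to A0
cycle 16: I5 operands ready
cycle 17: I5 complete
cycle 18: R3←I5
cycle 20: I4 complete
cycle 21: R2←I4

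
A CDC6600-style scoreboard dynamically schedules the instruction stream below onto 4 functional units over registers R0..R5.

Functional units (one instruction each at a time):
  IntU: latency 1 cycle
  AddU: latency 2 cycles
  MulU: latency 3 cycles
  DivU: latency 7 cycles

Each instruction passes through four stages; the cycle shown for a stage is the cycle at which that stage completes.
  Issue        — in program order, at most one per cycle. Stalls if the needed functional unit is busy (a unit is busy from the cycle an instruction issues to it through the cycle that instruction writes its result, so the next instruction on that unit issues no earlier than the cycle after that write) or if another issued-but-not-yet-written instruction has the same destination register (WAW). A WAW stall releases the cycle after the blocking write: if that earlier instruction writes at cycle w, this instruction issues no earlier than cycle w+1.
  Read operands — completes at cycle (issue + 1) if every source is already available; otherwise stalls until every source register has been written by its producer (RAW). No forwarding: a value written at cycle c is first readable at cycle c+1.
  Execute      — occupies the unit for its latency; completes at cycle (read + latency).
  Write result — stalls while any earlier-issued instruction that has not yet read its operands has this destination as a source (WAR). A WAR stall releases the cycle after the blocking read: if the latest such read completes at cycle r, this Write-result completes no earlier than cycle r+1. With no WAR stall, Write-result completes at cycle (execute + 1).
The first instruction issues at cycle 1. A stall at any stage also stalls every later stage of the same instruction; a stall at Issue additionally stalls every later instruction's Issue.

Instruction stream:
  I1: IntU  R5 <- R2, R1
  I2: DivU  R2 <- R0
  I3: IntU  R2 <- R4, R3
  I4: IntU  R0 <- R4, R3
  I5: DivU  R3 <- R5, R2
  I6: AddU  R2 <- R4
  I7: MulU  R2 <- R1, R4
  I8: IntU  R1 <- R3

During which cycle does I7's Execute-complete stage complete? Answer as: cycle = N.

cycle = 27

[I1] 1/2/3/4
[I2] 2/3/10/11
[I3] 12/13/14/15  (WAW R2: wait I2 write@11)
[I4] 16/17/18/19  (struct: IntU busy until I3 writes@15)
[I5] 17/18/25/26
[I6] 18/19/21/22
[I7] 23/24/27/28  (WAW R2: wait I6 write@22)
[I8] 24/27/28/29  (RAW R3: wait I5 write@26)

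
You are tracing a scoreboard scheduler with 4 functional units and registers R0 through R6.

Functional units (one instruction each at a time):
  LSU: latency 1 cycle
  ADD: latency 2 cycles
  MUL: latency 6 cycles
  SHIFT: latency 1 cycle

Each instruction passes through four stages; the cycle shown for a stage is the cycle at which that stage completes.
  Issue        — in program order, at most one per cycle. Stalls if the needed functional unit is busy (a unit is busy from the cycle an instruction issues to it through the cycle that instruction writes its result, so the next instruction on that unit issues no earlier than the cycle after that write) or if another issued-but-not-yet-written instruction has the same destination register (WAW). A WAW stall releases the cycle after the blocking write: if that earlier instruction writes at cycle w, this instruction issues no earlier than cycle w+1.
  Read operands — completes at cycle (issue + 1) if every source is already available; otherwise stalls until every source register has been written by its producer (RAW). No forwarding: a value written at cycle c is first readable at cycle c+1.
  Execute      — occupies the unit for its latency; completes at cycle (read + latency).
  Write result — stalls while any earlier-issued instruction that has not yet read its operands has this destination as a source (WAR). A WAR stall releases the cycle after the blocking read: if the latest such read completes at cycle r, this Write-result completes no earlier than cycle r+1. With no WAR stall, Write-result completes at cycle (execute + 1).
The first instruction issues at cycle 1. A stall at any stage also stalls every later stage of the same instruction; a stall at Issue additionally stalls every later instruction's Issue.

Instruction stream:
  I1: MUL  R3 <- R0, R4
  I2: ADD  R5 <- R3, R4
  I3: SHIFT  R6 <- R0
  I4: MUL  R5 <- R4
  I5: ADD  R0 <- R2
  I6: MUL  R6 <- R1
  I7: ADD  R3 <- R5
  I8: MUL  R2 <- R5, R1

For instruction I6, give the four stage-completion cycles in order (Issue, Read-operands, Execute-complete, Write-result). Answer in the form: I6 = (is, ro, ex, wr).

I6 = (23, 24, 30, 31)

cycle 1: I1 issues→MUL
cycle 2: I1 reads; I2 issues→ADD
cycle 3: I3 issues→SHIFT
cycle 4: I3 reads
cycle 5: I3 exec-done
cycle 6: I3 writes R6
cycle 8: I1 exec-done
cycle 9: I1 writes R3
cycle 10: I2 reads
cycle 12: I2 exec-done
cycle 13: I2 writes R5
cycle 14: I4 issues→MUL
cycle 15: I4 reads; I5 issues→ADD
cycle 16: I5 reads
cycle 18: I5 exec-done
cycle 19: I5 writes R0
cycle 21: I4 exec-done
cycle 22: I4 writes R5
cycle 23: I6 issues→MUL
cycle 24: I6 reads; I7 issues→ADD
cycle 25: I7 reads
cycle 27: I7 exec-done
cycle 28: I7 writes R3
cycle 30: I6 exec-done
cycle 31: I6 writes R6
cycle 32: I8 issues→MUL
cycle 33: I8 reads
cycle 39: I8 exec-done
cycle 40: I8 writes R2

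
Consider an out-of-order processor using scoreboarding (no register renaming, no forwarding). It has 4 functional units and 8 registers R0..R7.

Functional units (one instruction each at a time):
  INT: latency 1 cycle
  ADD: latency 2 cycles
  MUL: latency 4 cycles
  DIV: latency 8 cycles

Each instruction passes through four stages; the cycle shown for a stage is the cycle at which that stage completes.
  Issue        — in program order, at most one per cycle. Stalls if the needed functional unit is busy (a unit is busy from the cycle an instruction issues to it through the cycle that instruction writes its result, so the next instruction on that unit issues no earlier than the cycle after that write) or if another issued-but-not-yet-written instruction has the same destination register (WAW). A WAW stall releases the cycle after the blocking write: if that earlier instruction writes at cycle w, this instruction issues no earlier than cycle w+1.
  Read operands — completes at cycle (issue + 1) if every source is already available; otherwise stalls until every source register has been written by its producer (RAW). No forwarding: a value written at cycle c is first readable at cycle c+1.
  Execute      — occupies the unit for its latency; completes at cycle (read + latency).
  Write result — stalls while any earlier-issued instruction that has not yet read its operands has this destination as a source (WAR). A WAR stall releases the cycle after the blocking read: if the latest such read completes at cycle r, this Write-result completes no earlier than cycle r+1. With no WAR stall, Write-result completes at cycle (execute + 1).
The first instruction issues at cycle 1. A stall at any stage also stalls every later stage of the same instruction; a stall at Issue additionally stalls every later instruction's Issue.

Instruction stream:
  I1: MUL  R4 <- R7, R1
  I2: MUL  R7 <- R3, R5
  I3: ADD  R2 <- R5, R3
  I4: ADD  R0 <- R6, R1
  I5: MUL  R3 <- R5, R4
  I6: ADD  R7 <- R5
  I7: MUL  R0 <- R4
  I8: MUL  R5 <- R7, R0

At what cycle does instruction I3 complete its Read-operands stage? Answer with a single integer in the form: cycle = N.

1) issue 1, read 2, done 6, write 7
2) issue 8, read 9, done 13, write 14  <struct: MUL busy until I1 writes@7>
3) issue 9, read 10, done 12, write 13
4) issue 14, read 15, done 17, write 18  <struct: ADD busy until I3 writes@13>
5) issue 15, read 16, done 20, write 21
6) issue 19, read 20, done 22, write 23  <struct: ADD busy until I4 writes@18>
7) issue 22, read 23, done 27, write 28  <struct: MUL busy until I5 writes@21>
8) issue 29, read 30, done 34, write 35  <struct: MUL busy until I7 writes@28>

cycle = 10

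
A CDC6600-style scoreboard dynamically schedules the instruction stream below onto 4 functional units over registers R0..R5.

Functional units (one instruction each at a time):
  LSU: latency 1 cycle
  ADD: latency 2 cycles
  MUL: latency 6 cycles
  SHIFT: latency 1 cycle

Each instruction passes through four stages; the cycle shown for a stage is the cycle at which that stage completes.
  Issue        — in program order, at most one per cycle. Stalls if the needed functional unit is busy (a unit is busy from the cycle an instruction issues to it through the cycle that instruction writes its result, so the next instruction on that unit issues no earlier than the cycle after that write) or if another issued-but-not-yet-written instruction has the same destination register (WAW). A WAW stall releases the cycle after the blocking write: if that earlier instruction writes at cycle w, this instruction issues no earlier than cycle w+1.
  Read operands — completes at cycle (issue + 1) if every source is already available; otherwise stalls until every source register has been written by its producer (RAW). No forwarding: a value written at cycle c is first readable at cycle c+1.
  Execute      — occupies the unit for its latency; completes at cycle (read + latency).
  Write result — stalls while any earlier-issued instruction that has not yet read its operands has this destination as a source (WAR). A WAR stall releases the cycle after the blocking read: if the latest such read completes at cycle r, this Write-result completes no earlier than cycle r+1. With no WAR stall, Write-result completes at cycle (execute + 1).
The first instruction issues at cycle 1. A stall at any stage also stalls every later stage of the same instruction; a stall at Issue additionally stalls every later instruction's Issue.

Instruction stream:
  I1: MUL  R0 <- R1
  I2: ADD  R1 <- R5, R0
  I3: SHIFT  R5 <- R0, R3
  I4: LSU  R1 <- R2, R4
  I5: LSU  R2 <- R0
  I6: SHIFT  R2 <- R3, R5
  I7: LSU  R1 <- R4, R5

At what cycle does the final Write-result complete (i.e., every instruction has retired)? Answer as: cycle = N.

[1] issue I1 (MUL)
[2] I1 read-ops | issue I2 (ADD)
[3] issue I3 (SHIFT)
[8] I1 finished on MUL
[9] I1→R0
[10] I2 read-ops | I3 read-ops
[11] I3 finished on SHIFT
[12] I2 finished on ADD | I3→R5
[13] I2→R1
[14] issue I4 (LSU)
[15] I4 read-ops
[16] I4 finished on LSU
[17] I4→R1
[18] issue I5 (LSU)
[19] I5 read-ops
[20] I5 finished on LSU
[21] I5→R2
[22] issue I6 (SHIFT)
[23] I6 read-ops | issue I7 (LSU)
[24] I6 finished on SHIFT | I7 read-ops
[25] I6→R2 | I7 finished on LSU
[26] I7→R1

cycle = 26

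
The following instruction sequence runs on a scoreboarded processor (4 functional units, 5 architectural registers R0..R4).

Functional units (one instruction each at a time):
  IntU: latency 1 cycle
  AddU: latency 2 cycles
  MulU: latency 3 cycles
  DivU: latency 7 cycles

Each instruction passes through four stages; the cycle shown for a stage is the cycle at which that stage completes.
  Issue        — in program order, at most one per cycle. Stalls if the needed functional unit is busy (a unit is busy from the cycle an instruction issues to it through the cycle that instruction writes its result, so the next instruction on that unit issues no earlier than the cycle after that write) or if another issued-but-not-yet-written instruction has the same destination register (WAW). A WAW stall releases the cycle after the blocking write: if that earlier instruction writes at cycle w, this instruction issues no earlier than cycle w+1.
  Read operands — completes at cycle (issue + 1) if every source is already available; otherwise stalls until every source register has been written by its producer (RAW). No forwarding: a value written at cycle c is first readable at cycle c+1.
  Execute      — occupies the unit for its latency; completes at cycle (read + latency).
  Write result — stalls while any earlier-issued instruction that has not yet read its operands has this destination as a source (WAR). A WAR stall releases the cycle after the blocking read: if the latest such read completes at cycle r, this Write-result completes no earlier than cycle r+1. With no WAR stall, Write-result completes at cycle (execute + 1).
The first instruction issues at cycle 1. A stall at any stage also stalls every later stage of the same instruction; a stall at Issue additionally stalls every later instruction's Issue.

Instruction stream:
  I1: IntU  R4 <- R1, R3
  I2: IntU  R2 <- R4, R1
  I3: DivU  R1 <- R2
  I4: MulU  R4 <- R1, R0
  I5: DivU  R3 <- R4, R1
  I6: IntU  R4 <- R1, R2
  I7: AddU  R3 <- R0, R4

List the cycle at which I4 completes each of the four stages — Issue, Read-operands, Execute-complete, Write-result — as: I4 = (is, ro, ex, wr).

t=1  I1 dispatched to IntU
t=2  I1 operands ready
t=3  I1 complete
t=4  R4←I1
t=5  I2 dispatched to IntU
t=6  I2 operands ready · I3 dispatched to DivU
t=7  I2 complete · I4 dispatched to MulU
t=8  R2←I2
t=9  I3 operands ready
t=16  I3 complete
t=17  R1←I3
t=18  I4 operands ready · I5 dispatched to DivU
t=21  I4 complete
t=22  R4←I4
t=23  I5 operands ready · I6 dispatched to IntU
t=24  I6 operands ready
t=25  I6 complete
t=26  R4←I6
t=30  I5 complete
t=31  R3←I5
t=32  I7 dispatched to AddU
t=33  I7 operands ready
t=35  I7 complete
t=36  R3←I7

I4 = (7, 18, 21, 22)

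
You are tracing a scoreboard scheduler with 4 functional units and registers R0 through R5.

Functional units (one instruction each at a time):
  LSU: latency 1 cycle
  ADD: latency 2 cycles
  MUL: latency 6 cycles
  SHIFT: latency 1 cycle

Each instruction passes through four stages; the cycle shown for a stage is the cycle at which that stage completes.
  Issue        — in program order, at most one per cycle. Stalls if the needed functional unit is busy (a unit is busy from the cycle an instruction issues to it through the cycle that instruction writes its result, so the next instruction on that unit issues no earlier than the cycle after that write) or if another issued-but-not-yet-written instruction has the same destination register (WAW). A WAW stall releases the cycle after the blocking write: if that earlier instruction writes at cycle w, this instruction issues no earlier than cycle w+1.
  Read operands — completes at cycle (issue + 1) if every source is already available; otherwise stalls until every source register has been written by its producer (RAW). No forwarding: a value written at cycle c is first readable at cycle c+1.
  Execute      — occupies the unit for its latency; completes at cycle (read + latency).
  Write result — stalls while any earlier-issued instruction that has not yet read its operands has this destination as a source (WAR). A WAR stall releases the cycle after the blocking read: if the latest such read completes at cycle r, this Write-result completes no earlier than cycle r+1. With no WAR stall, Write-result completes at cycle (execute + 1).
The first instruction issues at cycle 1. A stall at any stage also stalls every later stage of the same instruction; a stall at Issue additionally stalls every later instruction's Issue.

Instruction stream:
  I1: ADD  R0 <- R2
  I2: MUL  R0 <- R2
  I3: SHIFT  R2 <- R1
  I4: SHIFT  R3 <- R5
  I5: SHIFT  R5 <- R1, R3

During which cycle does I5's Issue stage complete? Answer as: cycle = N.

  I1 | 1 | 2 | 4 | 5
  I2 | 6 | 7 | 13 | 14   WAW R0: wait I1 write@5
  I3 | 7 | 8 | 9 | 10
  I4 | 11 | 12 | 13 | 14   struct: SHIFT busy until I3 writes@10
  I5 | 15 | 16 | 17 | 18   struct: SHIFT busy until I4 writes@14

cycle = 15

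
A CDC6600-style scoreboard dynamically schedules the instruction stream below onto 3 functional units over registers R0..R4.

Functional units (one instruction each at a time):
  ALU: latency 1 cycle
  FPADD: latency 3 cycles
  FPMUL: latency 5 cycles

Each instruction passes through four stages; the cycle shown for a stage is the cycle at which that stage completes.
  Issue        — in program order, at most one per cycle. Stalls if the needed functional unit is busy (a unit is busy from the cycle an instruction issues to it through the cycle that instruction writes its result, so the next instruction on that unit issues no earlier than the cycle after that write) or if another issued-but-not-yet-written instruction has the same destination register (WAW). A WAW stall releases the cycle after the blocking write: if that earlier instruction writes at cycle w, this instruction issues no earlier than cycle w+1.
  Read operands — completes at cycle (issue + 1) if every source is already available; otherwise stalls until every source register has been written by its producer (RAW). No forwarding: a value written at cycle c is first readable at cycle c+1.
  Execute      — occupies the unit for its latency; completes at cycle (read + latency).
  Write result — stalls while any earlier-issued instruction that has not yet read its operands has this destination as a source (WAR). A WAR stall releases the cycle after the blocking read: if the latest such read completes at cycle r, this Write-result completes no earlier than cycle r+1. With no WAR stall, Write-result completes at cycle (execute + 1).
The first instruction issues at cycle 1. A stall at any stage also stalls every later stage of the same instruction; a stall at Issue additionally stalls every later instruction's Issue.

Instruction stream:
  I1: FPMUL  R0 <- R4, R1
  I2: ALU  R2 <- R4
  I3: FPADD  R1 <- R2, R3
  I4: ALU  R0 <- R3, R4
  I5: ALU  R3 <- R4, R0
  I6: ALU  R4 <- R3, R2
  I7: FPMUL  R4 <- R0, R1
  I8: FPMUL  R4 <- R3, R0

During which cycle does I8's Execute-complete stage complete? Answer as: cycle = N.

I1 -> (1, 2, 7, 8)
I2 -> (2, 3, 4, 5)
I3 -> (3, 6, 9, 10)  // RAW R2: wait I2 write@5
I4 -> (9, 10, 11, 12)  // WAW R0: wait I1 write@8
I5 -> (13, 14, 15, 16)  // struct: ALU busy until I4 writes@12
I6 -> (17, 18, 19, 20)  // struct: ALU busy until I5 writes@16
I7 -> (21, 22, 27, 28)  // WAW R4: wait I6 write@20
I8 -> (29, 30, 35, 36)  // struct: FPMUL busy until I7 writes@28

cycle = 35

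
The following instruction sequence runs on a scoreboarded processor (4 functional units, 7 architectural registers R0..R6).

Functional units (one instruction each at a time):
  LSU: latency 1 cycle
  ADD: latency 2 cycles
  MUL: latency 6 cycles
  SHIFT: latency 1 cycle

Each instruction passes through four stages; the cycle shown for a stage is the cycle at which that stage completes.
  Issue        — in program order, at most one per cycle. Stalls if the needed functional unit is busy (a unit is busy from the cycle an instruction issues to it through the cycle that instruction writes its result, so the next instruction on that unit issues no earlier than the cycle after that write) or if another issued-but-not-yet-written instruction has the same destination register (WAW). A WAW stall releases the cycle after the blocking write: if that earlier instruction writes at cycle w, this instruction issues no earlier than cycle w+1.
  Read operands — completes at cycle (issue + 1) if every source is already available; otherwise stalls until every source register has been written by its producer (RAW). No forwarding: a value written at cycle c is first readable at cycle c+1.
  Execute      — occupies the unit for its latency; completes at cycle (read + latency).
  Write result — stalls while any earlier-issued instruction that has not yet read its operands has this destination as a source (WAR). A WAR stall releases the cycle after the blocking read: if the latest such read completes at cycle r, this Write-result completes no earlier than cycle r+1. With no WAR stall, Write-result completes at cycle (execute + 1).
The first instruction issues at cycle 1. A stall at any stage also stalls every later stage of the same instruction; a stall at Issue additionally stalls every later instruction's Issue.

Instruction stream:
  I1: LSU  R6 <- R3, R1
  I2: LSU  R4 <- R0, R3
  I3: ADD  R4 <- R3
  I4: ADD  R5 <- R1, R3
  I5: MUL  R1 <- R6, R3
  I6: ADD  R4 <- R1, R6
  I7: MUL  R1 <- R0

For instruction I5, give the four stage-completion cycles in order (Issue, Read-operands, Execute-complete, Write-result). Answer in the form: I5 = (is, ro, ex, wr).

[I1] 1/2/3/4
[I2] 5/6/7/8  (struct: LSU busy until I1 writes@4)
[I3] 9/10/12/13  (WAW R4: wait I2 write@8)
[I4] 14/15/17/18  (struct: ADD busy until I3 writes@13)
[I5] 15/16/22/23
[I6] 19/24/26/27  (struct: ADD busy until I4 writes@18; RAW R1: wait I5 write@23)
[I7] 24/25/31/32  (struct: MUL busy until I5 writes@23)

I5 = (15, 16, 22, 23)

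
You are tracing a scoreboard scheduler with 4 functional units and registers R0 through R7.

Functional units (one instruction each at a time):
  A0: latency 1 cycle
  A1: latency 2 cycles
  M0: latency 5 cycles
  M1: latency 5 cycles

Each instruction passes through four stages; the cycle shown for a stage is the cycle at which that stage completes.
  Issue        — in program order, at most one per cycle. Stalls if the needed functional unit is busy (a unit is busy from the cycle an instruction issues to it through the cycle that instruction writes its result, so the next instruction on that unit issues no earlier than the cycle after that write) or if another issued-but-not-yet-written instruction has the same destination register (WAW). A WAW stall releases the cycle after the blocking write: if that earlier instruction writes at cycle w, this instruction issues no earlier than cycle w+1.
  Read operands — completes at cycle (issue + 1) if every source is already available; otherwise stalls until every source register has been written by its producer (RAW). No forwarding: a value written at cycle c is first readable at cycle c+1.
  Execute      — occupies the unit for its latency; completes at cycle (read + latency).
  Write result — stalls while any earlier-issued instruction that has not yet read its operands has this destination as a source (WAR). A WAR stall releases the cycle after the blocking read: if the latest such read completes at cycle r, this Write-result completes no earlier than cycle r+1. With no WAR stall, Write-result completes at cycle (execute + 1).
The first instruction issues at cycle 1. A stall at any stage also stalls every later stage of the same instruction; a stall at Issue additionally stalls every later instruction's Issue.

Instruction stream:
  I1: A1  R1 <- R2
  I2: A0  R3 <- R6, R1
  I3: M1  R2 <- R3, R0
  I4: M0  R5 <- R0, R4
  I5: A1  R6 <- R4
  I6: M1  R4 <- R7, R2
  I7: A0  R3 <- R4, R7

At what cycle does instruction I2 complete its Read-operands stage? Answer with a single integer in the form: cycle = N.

I1: IS=1 RO=2 EX=4 WR=5
I2: IS=2 RO=6 EX=7 WR=8  [RAW R1: wait I1 write@5]
I3: IS=3 RO=9 EX=14 WR=15  [RAW R3: wait I2 write@8]
I4: IS=4 RO=5 EX=10 WR=11
I5: IS=6 RO=7 EX=9 WR=10  [struct: A1 busy until I1 writes@5]
I6: IS=16 RO=17 EX=22 WR=23  [struct: M1 busy until I3 writes@15]
I7: IS=17 RO=24 EX=25 WR=26  [RAW R4: wait I6 write@23]

cycle = 6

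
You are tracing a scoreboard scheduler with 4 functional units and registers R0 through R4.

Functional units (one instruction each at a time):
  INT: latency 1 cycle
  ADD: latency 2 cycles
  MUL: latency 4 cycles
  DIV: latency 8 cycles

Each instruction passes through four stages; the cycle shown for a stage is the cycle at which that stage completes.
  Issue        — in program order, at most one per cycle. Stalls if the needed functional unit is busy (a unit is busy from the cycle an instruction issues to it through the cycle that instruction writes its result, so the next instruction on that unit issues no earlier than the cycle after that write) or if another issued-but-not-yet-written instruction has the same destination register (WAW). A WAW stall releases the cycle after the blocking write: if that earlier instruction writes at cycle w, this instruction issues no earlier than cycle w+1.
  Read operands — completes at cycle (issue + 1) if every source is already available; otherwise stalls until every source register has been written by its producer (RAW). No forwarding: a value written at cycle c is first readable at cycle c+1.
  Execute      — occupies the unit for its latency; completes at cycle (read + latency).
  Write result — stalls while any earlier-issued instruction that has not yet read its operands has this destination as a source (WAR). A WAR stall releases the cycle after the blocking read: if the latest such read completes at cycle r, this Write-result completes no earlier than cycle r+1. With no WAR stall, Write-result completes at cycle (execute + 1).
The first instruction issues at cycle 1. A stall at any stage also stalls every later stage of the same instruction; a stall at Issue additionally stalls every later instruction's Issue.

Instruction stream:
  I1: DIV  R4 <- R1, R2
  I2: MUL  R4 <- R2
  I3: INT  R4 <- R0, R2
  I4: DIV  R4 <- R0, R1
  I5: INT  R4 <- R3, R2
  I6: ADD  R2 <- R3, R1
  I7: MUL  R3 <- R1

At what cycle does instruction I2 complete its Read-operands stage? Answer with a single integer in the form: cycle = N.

cycle = 13

cycle 1: I1 issues→DIV
cycle 2: I1 reads
cycle 10: I1 exec-done
cycle 11: I1 writes R4
cycle 12: I2 issues→MUL
cycle 13: I2 reads
cycle 17: I2 exec-done
cycle 18: I2 writes R4
cycle 19: I3 issues→INT
cycle 20: I3 reads
cycle 21: I3 exec-done
cycle 22: I3 writes R4
cycle 23: I4 issues→DIV
cycle 24: I4 reads
cycle 32: I4 exec-done
cycle 33: I4 writes R4
cycle 34: I5 issues→INT
cycle 35: I5 reads · I6 issues→ADD
cycle 36: I5 exec-done · I6 reads · I7 issues→MUL
cycle 37: I5 writes R4 · I7 reads
cycle 38: I6 exec-done
cycle 39: I6 writes R2
cycle 41: I7 exec-done
cycle 42: I7 writes R3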